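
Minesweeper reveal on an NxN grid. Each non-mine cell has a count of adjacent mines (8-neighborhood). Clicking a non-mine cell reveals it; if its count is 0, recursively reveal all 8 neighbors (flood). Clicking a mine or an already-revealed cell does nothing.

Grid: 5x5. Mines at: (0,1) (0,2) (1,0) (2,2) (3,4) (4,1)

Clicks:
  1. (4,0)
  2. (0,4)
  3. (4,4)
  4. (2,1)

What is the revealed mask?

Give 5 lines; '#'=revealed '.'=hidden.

Answer: ...##
...##
.#.##
.....
#...#

Derivation:
Click 1 (4,0) count=1: revealed 1 new [(4,0)] -> total=1
Click 2 (0,4) count=0: revealed 6 new [(0,3) (0,4) (1,3) (1,4) (2,3) (2,4)] -> total=7
Click 3 (4,4) count=1: revealed 1 new [(4,4)] -> total=8
Click 4 (2,1) count=2: revealed 1 new [(2,1)] -> total=9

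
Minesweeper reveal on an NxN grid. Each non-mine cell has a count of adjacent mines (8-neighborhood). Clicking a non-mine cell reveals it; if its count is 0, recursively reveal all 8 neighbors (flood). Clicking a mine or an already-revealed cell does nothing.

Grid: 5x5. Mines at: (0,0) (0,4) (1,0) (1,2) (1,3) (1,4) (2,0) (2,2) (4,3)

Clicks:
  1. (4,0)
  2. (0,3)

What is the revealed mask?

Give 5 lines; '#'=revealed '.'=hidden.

Click 1 (4,0) count=0: revealed 6 new [(3,0) (3,1) (3,2) (4,0) (4,1) (4,2)] -> total=6
Click 2 (0,3) count=4: revealed 1 new [(0,3)] -> total=7

Answer: ...#.
.....
.....
###..
###..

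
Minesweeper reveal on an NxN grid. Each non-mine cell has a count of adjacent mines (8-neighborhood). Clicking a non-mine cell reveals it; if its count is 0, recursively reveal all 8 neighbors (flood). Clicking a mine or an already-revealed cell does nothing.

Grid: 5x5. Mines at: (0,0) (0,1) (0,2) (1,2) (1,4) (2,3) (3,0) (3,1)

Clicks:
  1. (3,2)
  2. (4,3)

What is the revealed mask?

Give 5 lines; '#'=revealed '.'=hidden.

Answer: .....
.....
.....
..###
..###

Derivation:
Click 1 (3,2) count=2: revealed 1 new [(3,2)] -> total=1
Click 2 (4,3) count=0: revealed 5 new [(3,3) (3,4) (4,2) (4,3) (4,4)] -> total=6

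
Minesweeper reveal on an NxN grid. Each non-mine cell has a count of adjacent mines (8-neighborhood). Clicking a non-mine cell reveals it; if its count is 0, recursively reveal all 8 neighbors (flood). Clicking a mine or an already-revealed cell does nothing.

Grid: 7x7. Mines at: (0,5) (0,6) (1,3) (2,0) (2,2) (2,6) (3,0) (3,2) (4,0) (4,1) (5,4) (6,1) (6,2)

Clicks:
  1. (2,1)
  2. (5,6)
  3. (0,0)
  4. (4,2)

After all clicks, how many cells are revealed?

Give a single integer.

Answer: 16

Derivation:
Click 1 (2,1) count=4: revealed 1 new [(2,1)] -> total=1
Click 2 (5,6) count=0: revealed 8 new [(3,5) (3,6) (4,5) (4,6) (5,5) (5,6) (6,5) (6,6)] -> total=9
Click 3 (0,0) count=0: revealed 6 new [(0,0) (0,1) (0,2) (1,0) (1,1) (1,2)] -> total=15
Click 4 (4,2) count=2: revealed 1 new [(4,2)] -> total=16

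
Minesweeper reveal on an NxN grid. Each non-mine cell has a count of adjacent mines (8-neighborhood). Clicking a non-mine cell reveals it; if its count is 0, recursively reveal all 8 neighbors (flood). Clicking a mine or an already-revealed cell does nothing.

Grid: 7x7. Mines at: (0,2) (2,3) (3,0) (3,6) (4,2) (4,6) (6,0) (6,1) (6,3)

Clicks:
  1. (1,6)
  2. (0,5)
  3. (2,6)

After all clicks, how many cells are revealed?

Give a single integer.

Click 1 (1,6) count=0: revealed 11 new [(0,3) (0,4) (0,5) (0,6) (1,3) (1,4) (1,5) (1,6) (2,4) (2,5) (2,6)] -> total=11
Click 2 (0,5) count=0: revealed 0 new [(none)] -> total=11
Click 3 (2,6) count=1: revealed 0 new [(none)] -> total=11

Answer: 11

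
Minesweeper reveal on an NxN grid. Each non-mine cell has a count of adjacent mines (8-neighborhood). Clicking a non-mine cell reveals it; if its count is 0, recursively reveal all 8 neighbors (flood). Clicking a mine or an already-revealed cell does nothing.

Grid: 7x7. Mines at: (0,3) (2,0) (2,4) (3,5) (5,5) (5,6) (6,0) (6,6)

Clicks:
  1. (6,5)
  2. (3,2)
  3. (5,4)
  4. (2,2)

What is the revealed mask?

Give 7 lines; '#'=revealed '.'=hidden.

Answer: .......
.###...
.###...
#####..
#####..
#####..
.#####.

Derivation:
Click 1 (6,5) count=3: revealed 1 new [(6,5)] -> total=1
Click 2 (3,2) count=0: revealed 25 new [(1,1) (1,2) (1,3) (2,1) (2,2) (2,3) (3,0) (3,1) (3,2) (3,3) (3,4) (4,0) (4,1) (4,2) (4,3) (4,4) (5,0) (5,1) (5,2) (5,3) (5,4) (6,1) (6,2) (6,3) (6,4)] -> total=26
Click 3 (5,4) count=1: revealed 0 new [(none)] -> total=26
Click 4 (2,2) count=0: revealed 0 new [(none)] -> total=26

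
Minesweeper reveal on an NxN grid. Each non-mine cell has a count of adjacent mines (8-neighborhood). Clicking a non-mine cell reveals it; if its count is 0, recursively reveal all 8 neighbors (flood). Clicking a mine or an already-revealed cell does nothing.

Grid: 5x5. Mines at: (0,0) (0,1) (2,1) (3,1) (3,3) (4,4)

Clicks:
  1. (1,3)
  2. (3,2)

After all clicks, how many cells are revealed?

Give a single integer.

Click 1 (1,3) count=0: revealed 9 new [(0,2) (0,3) (0,4) (1,2) (1,3) (1,4) (2,2) (2,3) (2,4)] -> total=9
Click 2 (3,2) count=3: revealed 1 new [(3,2)] -> total=10

Answer: 10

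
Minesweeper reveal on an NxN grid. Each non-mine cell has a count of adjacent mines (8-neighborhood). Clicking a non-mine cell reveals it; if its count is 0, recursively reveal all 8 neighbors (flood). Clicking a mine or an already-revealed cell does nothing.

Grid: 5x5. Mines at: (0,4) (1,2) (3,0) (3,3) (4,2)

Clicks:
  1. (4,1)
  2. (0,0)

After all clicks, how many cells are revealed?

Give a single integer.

Click 1 (4,1) count=2: revealed 1 new [(4,1)] -> total=1
Click 2 (0,0) count=0: revealed 6 new [(0,0) (0,1) (1,0) (1,1) (2,0) (2,1)] -> total=7

Answer: 7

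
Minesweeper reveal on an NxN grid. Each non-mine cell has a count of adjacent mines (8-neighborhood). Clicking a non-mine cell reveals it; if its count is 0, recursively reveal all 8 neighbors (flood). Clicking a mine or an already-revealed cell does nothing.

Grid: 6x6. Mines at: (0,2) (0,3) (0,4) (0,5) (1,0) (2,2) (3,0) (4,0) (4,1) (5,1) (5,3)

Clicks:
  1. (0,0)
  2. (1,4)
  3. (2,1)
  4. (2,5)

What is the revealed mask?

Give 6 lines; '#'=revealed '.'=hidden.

Answer: #.....
...###
.#.###
...###
...###
....##

Derivation:
Click 1 (0,0) count=1: revealed 1 new [(0,0)] -> total=1
Click 2 (1,4) count=3: revealed 1 new [(1,4)] -> total=2
Click 3 (2,1) count=3: revealed 1 new [(2,1)] -> total=3
Click 4 (2,5) count=0: revealed 13 new [(1,3) (1,5) (2,3) (2,4) (2,5) (3,3) (3,4) (3,5) (4,3) (4,4) (4,5) (5,4) (5,5)] -> total=16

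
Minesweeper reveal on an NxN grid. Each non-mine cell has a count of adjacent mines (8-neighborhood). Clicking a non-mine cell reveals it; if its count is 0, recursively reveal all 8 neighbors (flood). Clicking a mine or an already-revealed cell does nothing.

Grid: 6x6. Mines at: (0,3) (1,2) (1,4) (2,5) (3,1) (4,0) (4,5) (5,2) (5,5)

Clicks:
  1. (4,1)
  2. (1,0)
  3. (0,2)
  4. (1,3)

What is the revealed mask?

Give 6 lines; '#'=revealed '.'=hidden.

Click 1 (4,1) count=3: revealed 1 new [(4,1)] -> total=1
Click 2 (1,0) count=0: revealed 6 new [(0,0) (0,1) (1,0) (1,1) (2,0) (2,1)] -> total=7
Click 3 (0,2) count=2: revealed 1 new [(0,2)] -> total=8
Click 4 (1,3) count=3: revealed 1 new [(1,3)] -> total=9

Answer: ###...
##.#..
##....
......
.#....
......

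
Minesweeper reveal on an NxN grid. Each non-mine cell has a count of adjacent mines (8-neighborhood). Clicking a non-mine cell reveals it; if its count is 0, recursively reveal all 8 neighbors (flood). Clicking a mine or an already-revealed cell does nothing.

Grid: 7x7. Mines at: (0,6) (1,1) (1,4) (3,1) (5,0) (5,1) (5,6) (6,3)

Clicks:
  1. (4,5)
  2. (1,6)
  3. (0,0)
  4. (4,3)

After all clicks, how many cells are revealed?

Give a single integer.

Click 1 (4,5) count=1: revealed 1 new [(4,5)] -> total=1
Click 2 (1,6) count=1: revealed 1 new [(1,6)] -> total=2
Click 3 (0,0) count=1: revealed 1 new [(0,0)] -> total=3
Click 4 (4,3) count=0: revealed 19 new [(1,5) (2,2) (2,3) (2,4) (2,5) (2,6) (3,2) (3,3) (3,4) (3,5) (3,6) (4,2) (4,3) (4,4) (4,6) (5,2) (5,3) (5,4) (5,5)] -> total=22

Answer: 22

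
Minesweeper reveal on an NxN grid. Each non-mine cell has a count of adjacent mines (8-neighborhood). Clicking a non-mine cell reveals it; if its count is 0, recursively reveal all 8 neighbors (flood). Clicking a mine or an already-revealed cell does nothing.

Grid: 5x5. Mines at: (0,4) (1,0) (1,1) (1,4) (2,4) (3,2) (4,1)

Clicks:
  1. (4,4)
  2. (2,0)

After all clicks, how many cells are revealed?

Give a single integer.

Answer: 5

Derivation:
Click 1 (4,4) count=0: revealed 4 new [(3,3) (3,4) (4,3) (4,4)] -> total=4
Click 2 (2,0) count=2: revealed 1 new [(2,0)] -> total=5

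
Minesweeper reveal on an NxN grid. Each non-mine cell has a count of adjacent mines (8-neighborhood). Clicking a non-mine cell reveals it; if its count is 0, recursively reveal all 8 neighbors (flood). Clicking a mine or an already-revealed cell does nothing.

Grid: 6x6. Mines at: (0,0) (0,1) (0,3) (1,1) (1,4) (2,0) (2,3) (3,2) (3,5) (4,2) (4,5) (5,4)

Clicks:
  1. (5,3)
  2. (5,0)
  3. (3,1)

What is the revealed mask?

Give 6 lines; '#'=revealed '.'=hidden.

Answer: ......
......
......
##....
##....
##.#..

Derivation:
Click 1 (5,3) count=2: revealed 1 new [(5,3)] -> total=1
Click 2 (5,0) count=0: revealed 6 new [(3,0) (3,1) (4,0) (4,1) (5,0) (5,1)] -> total=7
Click 3 (3,1) count=3: revealed 0 new [(none)] -> total=7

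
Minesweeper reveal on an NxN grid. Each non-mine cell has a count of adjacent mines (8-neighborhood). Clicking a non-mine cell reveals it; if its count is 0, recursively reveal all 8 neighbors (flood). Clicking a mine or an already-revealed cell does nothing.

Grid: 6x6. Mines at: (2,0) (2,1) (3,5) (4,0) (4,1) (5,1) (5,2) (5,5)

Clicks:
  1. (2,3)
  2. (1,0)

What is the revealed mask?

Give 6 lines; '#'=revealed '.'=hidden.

Click 1 (2,3) count=0: revealed 22 new [(0,0) (0,1) (0,2) (0,3) (0,4) (0,5) (1,0) (1,1) (1,2) (1,3) (1,4) (1,5) (2,2) (2,3) (2,4) (2,5) (3,2) (3,3) (3,4) (4,2) (4,3) (4,4)] -> total=22
Click 2 (1,0) count=2: revealed 0 new [(none)] -> total=22

Answer: ######
######
..####
..###.
..###.
......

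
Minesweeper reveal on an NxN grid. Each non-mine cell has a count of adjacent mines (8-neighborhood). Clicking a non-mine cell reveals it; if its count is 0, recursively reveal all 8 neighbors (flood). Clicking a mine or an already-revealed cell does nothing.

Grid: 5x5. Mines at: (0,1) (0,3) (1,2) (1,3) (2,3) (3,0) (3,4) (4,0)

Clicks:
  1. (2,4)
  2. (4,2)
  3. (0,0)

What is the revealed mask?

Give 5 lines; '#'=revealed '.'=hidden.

Click 1 (2,4) count=3: revealed 1 new [(2,4)] -> total=1
Click 2 (4,2) count=0: revealed 6 new [(3,1) (3,2) (3,3) (4,1) (4,2) (4,3)] -> total=7
Click 3 (0,0) count=1: revealed 1 new [(0,0)] -> total=8

Answer: #....
.....
....#
.###.
.###.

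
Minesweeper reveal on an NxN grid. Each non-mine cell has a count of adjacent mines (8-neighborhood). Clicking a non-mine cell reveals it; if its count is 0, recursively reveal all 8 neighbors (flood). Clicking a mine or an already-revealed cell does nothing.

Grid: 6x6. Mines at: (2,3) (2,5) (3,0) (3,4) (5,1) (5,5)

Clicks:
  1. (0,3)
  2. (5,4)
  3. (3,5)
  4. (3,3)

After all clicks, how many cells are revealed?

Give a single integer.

Answer: 18

Derivation:
Click 1 (0,3) count=0: revealed 15 new [(0,0) (0,1) (0,2) (0,3) (0,4) (0,5) (1,0) (1,1) (1,2) (1,3) (1,4) (1,5) (2,0) (2,1) (2,2)] -> total=15
Click 2 (5,4) count=1: revealed 1 new [(5,4)] -> total=16
Click 3 (3,5) count=2: revealed 1 new [(3,5)] -> total=17
Click 4 (3,3) count=2: revealed 1 new [(3,3)] -> total=18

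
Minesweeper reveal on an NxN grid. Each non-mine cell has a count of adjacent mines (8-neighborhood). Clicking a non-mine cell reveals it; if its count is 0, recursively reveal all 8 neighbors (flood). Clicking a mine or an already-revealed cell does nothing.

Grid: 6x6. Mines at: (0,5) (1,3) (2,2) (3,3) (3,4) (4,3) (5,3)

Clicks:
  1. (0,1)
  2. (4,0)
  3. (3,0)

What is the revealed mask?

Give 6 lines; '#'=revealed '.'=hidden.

Answer: ###...
###...
##....
###...
###...
###...

Derivation:
Click 1 (0,1) count=0: revealed 17 new [(0,0) (0,1) (0,2) (1,0) (1,1) (1,2) (2,0) (2,1) (3,0) (3,1) (3,2) (4,0) (4,1) (4,2) (5,0) (5,1) (5,2)] -> total=17
Click 2 (4,0) count=0: revealed 0 new [(none)] -> total=17
Click 3 (3,0) count=0: revealed 0 new [(none)] -> total=17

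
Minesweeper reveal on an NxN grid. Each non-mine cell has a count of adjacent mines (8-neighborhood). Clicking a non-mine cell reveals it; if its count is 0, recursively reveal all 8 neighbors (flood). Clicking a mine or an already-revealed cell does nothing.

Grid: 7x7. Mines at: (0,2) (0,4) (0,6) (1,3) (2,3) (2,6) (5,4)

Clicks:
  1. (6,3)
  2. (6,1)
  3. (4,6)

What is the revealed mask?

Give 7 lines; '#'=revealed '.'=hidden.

Click 1 (6,3) count=1: revealed 1 new [(6,3)] -> total=1
Click 2 (6,1) count=0: revealed 23 new [(0,0) (0,1) (1,0) (1,1) (1,2) (2,0) (2,1) (2,2) (3,0) (3,1) (3,2) (3,3) (4,0) (4,1) (4,2) (4,3) (5,0) (5,1) (5,2) (5,3) (6,0) (6,1) (6,2)] -> total=24
Click 3 (4,6) count=0: revealed 8 new [(3,5) (3,6) (4,5) (4,6) (5,5) (5,6) (6,5) (6,6)] -> total=32

Answer: ##.....
###....
###....
####.##
####.##
####.##
####.##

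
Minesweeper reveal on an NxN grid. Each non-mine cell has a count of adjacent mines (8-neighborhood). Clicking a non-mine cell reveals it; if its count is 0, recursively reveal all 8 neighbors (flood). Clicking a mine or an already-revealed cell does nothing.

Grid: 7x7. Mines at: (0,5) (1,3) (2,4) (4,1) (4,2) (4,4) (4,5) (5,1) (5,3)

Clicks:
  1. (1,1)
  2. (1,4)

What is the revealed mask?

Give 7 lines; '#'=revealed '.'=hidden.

Answer: ###....
###.#..
###....
###....
.......
.......
.......

Derivation:
Click 1 (1,1) count=0: revealed 12 new [(0,0) (0,1) (0,2) (1,0) (1,1) (1,2) (2,0) (2,1) (2,2) (3,0) (3,1) (3,2)] -> total=12
Click 2 (1,4) count=3: revealed 1 new [(1,4)] -> total=13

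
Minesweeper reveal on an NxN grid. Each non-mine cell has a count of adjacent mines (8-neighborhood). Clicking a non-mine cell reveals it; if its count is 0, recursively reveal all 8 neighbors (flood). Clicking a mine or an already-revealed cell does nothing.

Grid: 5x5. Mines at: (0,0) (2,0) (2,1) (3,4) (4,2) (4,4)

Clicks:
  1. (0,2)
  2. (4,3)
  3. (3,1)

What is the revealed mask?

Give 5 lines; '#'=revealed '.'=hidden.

Click 1 (0,2) count=0: revealed 11 new [(0,1) (0,2) (0,3) (0,4) (1,1) (1,2) (1,3) (1,4) (2,2) (2,3) (2,4)] -> total=11
Click 2 (4,3) count=3: revealed 1 new [(4,3)] -> total=12
Click 3 (3,1) count=3: revealed 1 new [(3,1)] -> total=13

Answer: .####
.####
..###
.#...
...#.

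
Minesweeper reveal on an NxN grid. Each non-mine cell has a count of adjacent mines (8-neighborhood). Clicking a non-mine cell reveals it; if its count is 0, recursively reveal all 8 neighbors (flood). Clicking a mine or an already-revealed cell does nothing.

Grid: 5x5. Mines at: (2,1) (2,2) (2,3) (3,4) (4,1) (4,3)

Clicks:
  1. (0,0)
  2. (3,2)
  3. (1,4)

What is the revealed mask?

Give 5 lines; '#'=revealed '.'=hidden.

Answer: #####
#####
.....
..#..
.....

Derivation:
Click 1 (0,0) count=0: revealed 10 new [(0,0) (0,1) (0,2) (0,3) (0,4) (1,0) (1,1) (1,2) (1,3) (1,4)] -> total=10
Click 2 (3,2) count=5: revealed 1 new [(3,2)] -> total=11
Click 3 (1,4) count=1: revealed 0 new [(none)] -> total=11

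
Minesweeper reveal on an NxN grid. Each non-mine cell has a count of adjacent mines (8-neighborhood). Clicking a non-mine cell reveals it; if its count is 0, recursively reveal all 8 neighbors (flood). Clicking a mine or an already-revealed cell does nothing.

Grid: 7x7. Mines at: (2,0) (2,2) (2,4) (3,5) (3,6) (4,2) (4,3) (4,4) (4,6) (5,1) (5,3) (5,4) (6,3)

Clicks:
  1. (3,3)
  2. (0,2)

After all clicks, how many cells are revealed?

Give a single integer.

Answer: 17

Derivation:
Click 1 (3,3) count=5: revealed 1 new [(3,3)] -> total=1
Click 2 (0,2) count=0: revealed 16 new [(0,0) (0,1) (0,2) (0,3) (0,4) (0,5) (0,6) (1,0) (1,1) (1,2) (1,3) (1,4) (1,5) (1,6) (2,5) (2,6)] -> total=17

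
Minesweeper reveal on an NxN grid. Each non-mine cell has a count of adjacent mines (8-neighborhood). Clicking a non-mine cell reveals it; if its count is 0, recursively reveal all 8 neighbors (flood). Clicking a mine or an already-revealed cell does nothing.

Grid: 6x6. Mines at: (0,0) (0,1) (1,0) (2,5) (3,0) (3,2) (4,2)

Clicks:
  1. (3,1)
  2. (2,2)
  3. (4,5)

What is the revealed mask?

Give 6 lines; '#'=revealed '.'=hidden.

Answer: ......
......
..#...
.#.###
...###
...###

Derivation:
Click 1 (3,1) count=3: revealed 1 new [(3,1)] -> total=1
Click 2 (2,2) count=1: revealed 1 new [(2,2)] -> total=2
Click 3 (4,5) count=0: revealed 9 new [(3,3) (3,4) (3,5) (4,3) (4,4) (4,5) (5,3) (5,4) (5,5)] -> total=11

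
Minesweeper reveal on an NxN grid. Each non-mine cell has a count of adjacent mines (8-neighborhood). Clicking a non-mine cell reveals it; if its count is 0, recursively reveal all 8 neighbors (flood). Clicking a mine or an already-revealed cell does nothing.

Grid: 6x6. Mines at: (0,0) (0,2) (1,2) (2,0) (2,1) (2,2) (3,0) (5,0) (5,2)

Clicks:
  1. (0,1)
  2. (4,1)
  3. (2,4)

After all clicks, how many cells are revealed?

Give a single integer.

Answer: 20

Derivation:
Click 1 (0,1) count=3: revealed 1 new [(0,1)] -> total=1
Click 2 (4,1) count=3: revealed 1 new [(4,1)] -> total=2
Click 3 (2,4) count=0: revealed 18 new [(0,3) (0,4) (0,5) (1,3) (1,4) (1,5) (2,3) (2,4) (2,5) (3,3) (3,4) (3,5) (4,3) (4,4) (4,5) (5,3) (5,4) (5,5)] -> total=20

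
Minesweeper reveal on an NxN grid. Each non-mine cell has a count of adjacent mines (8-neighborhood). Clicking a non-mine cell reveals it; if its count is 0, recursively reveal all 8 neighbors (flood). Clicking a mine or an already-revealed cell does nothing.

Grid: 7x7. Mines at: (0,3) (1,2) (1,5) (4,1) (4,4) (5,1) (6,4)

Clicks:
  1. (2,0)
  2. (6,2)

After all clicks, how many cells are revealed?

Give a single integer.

Answer: 9

Derivation:
Click 1 (2,0) count=0: revealed 8 new [(0,0) (0,1) (1,0) (1,1) (2,0) (2,1) (3,0) (3,1)] -> total=8
Click 2 (6,2) count=1: revealed 1 new [(6,2)] -> total=9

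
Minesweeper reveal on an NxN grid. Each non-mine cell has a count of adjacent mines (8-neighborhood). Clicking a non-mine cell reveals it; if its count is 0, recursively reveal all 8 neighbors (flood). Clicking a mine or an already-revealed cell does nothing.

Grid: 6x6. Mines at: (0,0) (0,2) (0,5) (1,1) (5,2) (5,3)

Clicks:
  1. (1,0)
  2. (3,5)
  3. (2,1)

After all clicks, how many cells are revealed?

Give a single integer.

Click 1 (1,0) count=2: revealed 1 new [(1,0)] -> total=1
Click 2 (3,5) count=0: revealed 26 new [(1,2) (1,3) (1,4) (1,5) (2,0) (2,1) (2,2) (2,3) (2,4) (2,5) (3,0) (3,1) (3,2) (3,3) (3,4) (3,5) (4,0) (4,1) (4,2) (4,3) (4,4) (4,5) (5,0) (5,1) (5,4) (5,5)] -> total=27
Click 3 (2,1) count=1: revealed 0 new [(none)] -> total=27

Answer: 27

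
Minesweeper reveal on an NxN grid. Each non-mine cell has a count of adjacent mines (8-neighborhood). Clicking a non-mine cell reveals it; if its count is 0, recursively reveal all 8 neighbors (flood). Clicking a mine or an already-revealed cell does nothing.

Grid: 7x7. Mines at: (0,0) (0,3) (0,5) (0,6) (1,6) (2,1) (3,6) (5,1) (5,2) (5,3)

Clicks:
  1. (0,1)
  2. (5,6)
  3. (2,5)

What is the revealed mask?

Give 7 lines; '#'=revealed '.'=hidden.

Answer: .#.....
.......
.....#.
.......
....###
....###
....###

Derivation:
Click 1 (0,1) count=1: revealed 1 new [(0,1)] -> total=1
Click 2 (5,6) count=0: revealed 9 new [(4,4) (4,5) (4,6) (5,4) (5,5) (5,6) (6,4) (6,5) (6,6)] -> total=10
Click 3 (2,5) count=2: revealed 1 new [(2,5)] -> total=11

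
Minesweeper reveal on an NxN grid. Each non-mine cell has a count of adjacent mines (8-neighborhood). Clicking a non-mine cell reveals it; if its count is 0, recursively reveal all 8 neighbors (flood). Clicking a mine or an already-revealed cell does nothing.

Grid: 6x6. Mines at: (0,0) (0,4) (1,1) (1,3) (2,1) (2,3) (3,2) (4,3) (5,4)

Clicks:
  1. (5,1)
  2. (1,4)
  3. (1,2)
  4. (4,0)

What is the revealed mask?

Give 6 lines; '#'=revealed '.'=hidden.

Click 1 (5,1) count=0: revealed 8 new [(3,0) (3,1) (4,0) (4,1) (4,2) (5,0) (5,1) (5,2)] -> total=8
Click 2 (1,4) count=3: revealed 1 new [(1,4)] -> total=9
Click 3 (1,2) count=4: revealed 1 new [(1,2)] -> total=10
Click 4 (4,0) count=0: revealed 0 new [(none)] -> total=10

Answer: ......
..#.#.
......
##....
###...
###...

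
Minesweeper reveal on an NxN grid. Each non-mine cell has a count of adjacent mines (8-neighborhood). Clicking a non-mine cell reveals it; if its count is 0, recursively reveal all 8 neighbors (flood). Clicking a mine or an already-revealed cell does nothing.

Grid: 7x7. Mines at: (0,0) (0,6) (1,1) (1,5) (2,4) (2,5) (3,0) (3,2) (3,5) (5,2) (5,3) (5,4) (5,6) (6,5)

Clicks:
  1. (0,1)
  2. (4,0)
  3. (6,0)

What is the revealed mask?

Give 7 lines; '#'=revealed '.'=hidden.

Click 1 (0,1) count=2: revealed 1 new [(0,1)] -> total=1
Click 2 (4,0) count=1: revealed 1 new [(4,0)] -> total=2
Click 3 (6,0) count=0: revealed 5 new [(4,1) (5,0) (5,1) (6,0) (6,1)] -> total=7

Answer: .#.....
.......
.......
.......
##.....
##.....
##.....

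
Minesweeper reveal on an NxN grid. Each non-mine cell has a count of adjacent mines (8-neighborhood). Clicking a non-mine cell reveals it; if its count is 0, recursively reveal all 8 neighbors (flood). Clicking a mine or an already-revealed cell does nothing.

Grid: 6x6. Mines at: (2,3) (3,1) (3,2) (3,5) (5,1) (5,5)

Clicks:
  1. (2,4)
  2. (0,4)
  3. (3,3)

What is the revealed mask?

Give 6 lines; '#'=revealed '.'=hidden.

Answer: ######
######
###.##
...#..
......
......

Derivation:
Click 1 (2,4) count=2: revealed 1 new [(2,4)] -> total=1
Click 2 (0,4) count=0: revealed 16 new [(0,0) (0,1) (0,2) (0,3) (0,4) (0,5) (1,0) (1,1) (1,2) (1,3) (1,4) (1,5) (2,0) (2,1) (2,2) (2,5)] -> total=17
Click 3 (3,3) count=2: revealed 1 new [(3,3)] -> total=18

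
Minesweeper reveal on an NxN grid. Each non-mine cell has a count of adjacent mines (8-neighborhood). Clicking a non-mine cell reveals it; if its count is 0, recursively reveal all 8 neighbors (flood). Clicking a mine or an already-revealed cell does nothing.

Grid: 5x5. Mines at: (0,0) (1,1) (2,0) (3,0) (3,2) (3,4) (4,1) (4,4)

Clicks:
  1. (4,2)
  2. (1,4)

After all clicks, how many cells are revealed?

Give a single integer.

Click 1 (4,2) count=2: revealed 1 new [(4,2)] -> total=1
Click 2 (1,4) count=0: revealed 9 new [(0,2) (0,3) (0,4) (1,2) (1,3) (1,4) (2,2) (2,3) (2,4)] -> total=10

Answer: 10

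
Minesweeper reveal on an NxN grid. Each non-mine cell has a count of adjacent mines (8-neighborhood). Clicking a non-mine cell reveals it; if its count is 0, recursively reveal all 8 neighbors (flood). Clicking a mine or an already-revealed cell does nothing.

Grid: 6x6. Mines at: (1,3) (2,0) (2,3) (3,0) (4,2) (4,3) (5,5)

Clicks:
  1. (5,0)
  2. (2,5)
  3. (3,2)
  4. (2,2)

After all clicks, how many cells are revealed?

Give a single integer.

Answer: 16

Derivation:
Click 1 (5,0) count=0: revealed 4 new [(4,0) (4,1) (5,0) (5,1)] -> total=4
Click 2 (2,5) count=0: revealed 10 new [(0,4) (0,5) (1,4) (1,5) (2,4) (2,5) (3,4) (3,5) (4,4) (4,5)] -> total=14
Click 3 (3,2) count=3: revealed 1 new [(3,2)] -> total=15
Click 4 (2,2) count=2: revealed 1 new [(2,2)] -> total=16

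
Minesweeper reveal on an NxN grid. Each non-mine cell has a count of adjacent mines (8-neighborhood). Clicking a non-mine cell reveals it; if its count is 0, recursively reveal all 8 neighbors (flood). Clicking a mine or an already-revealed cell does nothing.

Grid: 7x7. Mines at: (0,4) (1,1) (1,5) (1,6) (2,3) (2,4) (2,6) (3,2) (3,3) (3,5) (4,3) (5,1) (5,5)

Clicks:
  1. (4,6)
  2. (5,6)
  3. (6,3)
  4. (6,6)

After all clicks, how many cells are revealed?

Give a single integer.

Click 1 (4,6) count=2: revealed 1 new [(4,6)] -> total=1
Click 2 (5,6) count=1: revealed 1 new [(5,6)] -> total=2
Click 3 (6,3) count=0: revealed 6 new [(5,2) (5,3) (5,4) (6,2) (6,3) (6,4)] -> total=8
Click 4 (6,6) count=1: revealed 1 new [(6,6)] -> total=9

Answer: 9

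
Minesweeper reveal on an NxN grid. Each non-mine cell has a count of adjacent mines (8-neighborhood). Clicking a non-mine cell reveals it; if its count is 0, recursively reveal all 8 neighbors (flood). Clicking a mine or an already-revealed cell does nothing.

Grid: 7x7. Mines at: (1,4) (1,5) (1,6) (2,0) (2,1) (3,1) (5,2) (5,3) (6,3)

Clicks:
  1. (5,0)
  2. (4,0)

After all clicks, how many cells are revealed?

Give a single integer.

Click 1 (5,0) count=0: revealed 6 new [(4,0) (4,1) (5,0) (5,1) (6,0) (6,1)] -> total=6
Click 2 (4,0) count=1: revealed 0 new [(none)] -> total=6

Answer: 6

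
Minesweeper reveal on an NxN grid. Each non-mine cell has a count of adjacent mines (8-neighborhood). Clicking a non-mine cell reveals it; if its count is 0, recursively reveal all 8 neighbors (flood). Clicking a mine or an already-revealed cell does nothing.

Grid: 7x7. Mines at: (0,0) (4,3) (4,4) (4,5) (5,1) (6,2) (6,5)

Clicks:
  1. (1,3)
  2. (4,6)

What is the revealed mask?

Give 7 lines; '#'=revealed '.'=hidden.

Answer: .######
#######
#######
#######
###...#
.......
.......

Derivation:
Click 1 (1,3) count=0: revealed 30 new [(0,1) (0,2) (0,3) (0,4) (0,5) (0,6) (1,0) (1,1) (1,2) (1,3) (1,4) (1,5) (1,6) (2,0) (2,1) (2,2) (2,3) (2,4) (2,5) (2,6) (3,0) (3,1) (3,2) (3,3) (3,4) (3,5) (3,6) (4,0) (4,1) (4,2)] -> total=30
Click 2 (4,6) count=1: revealed 1 new [(4,6)] -> total=31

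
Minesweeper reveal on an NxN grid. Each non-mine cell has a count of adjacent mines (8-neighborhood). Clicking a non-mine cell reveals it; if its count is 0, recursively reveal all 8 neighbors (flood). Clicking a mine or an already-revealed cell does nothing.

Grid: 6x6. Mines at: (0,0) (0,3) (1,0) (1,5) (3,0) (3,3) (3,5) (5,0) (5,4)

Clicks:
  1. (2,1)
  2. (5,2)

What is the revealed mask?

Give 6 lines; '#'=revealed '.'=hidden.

Answer: ......
......
.#....
......
.###..
.###..

Derivation:
Click 1 (2,1) count=2: revealed 1 new [(2,1)] -> total=1
Click 2 (5,2) count=0: revealed 6 new [(4,1) (4,2) (4,3) (5,1) (5,2) (5,3)] -> total=7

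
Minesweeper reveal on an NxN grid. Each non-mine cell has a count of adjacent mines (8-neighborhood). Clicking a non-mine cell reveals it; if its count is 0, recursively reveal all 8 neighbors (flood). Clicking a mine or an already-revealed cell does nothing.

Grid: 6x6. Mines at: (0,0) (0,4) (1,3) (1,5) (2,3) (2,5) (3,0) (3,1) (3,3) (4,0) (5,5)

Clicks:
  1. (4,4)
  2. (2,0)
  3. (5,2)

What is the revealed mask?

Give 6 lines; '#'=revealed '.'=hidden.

Click 1 (4,4) count=2: revealed 1 new [(4,4)] -> total=1
Click 2 (2,0) count=2: revealed 1 new [(2,0)] -> total=2
Click 3 (5,2) count=0: revealed 7 new [(4,1) (4,2) (4,3) (5,1) (5,2) (5,3) (5,4)] -> total=9

Answer: ......
......
#.....
......
.####.
.####.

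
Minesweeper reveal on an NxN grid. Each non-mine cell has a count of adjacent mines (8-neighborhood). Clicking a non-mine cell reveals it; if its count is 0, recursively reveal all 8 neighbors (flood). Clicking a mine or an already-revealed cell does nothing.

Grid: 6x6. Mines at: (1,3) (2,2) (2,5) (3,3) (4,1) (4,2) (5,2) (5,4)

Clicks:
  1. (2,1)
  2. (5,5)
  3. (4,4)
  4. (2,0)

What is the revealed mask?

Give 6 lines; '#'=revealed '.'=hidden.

Answer: ###...
###...
##....
##....
....#.
.....#

Derivation:
Click 1 (2,1) count=1: revealed 1 new [(2,1)] -> total=1
Click 2 (5,5) count=1: revealed 1 new [(5,5)] -> total=2
Click 3 (4,4) count=2: revealed 1 new [(4,4)] -> total=3
Click 4 (2,0) count=0: revealed 9 new [(0,0) (0,1) (0,2) (1,0) (1,1) (1,2) (2,0) (3,0) (3,1)] -> total=12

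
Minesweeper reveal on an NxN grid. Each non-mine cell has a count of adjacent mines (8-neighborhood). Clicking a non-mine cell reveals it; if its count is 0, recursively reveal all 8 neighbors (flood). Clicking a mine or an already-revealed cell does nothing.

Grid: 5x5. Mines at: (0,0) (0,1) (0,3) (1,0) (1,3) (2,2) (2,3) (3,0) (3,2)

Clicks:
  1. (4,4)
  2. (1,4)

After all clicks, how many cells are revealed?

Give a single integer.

Answer: 5

Derivation:
Click 1 (4,4) count=0: revealed 4 new [(3,3) (3,4) (4,3) (4,4)] -> total=4
Click 2 (1,4) count=3: revealed 1 new [(1,4)] -> total=5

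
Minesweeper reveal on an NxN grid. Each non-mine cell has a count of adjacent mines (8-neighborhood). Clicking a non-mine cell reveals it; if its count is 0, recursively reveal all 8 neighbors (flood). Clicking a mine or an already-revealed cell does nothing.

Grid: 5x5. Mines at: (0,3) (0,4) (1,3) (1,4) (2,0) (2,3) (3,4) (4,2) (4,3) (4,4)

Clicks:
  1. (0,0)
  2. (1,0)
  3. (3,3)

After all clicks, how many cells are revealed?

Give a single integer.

Answer: 7

Derivation:
Click 1 (0,0) count=0: revealed 6 new [(0,0) (0,1) (0,2) (1,0) (1,1) (1,2)] -> total=6
Click 2 (1,0) count=1: revealed 0 new [(none)] -> total=6
Click 3 (3,3) count=5: revealed 1 new [(3,3)] -> total=7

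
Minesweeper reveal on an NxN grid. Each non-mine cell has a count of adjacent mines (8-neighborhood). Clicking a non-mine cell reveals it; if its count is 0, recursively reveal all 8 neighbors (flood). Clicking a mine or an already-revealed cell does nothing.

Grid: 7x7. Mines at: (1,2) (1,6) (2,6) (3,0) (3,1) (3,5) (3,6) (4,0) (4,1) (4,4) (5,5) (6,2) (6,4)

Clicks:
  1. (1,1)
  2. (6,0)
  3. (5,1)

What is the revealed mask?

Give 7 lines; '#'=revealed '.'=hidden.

Click 1 (1,1) count=1: revealed 1 new [(1,1)] -> total=1
Click 2 (6,0) count=0: revealed 4 new [(5,0) (5,1) (6,0) (6,1)] -> total=5
Click 3 (5,1) count=3: revealed 0 new [(none)] -> total=5

Answer: .......
.#.....
.......
.......
.......
##.....
##.....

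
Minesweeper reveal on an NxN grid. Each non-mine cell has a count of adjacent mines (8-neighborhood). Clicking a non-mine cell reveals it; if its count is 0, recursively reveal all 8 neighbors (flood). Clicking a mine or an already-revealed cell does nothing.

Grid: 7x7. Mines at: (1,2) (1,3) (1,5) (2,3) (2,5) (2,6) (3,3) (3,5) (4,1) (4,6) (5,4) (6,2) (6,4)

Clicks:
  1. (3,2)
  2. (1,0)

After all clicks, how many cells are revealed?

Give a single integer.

Answer: 9

Derivation:
Click 1 (3,2) count=3: revealed 1 new [(3,2)] -> total=1
Click 2 (1,0) count=0: revealed 8 new [(0,0) (0,1) (1,0) (1,1) (2,0) (2,1) (3,0) (3,1)] -> total=9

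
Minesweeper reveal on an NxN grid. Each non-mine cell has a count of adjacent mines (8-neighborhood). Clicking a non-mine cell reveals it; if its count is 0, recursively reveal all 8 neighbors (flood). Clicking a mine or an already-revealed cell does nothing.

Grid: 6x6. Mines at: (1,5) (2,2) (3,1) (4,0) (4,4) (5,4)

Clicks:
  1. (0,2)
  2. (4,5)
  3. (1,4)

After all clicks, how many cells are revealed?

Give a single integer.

Answer: 13

Derivation:
Click 1 (0,2) count=0: revealed 12 new [(0,0) (0,1) (0,2) (0,3) (0,4) (1,0) (1,1) (1,2) (1,3) (1,4) (2,0) (2,1)] -> total=12
Click 2 (4,5) count=2: revealed 1 new [(4,5)] -> total=13
Click 3 (1,4) count=1: revealed 0 new [(none)] -> total=13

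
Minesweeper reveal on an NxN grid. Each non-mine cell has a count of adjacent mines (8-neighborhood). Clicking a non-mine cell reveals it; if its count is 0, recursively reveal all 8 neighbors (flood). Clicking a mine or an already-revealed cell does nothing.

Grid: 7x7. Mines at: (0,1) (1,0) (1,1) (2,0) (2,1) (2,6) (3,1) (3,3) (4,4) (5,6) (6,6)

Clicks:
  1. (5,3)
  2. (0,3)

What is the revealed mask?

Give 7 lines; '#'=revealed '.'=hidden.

Click 1 (5,3) count=1: revealed 1 new [(5,3)] -> total=1
Click 2 (0,3) count=0: revealed 14 new [(0,2) (0,3) (0,4) (0,5) (0,6) (1,2) (1,3) (1,4) (1,5) (1,6) (2,2) (2,3) (2,4) (2,5)] -> total=15

Answer: ..#####
..#####
..####.
.......
.......
...#...
.......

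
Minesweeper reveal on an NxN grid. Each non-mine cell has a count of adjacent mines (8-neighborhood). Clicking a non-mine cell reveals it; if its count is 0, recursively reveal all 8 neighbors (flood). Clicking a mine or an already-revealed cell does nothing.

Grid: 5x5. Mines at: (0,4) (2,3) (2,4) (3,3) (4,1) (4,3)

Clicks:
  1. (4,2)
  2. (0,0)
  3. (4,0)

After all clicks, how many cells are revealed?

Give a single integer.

Answer: 16

Derivation:
Click 1 (4,2) count=3: revealed 1 new [(4,2)] -> total=1
Click 2 (0,0) count=0: revealed 14 new [(0,0) (0,1) (0,2) (0,3) (1,0) (1,1) (1,2) (1,3) (2,0) (2,1) (2,2) (3,0) (3,1) (3,2)] -> total=15
Click 3 (4,0) count=1: revealed 1 new [(4,0)] -> total=16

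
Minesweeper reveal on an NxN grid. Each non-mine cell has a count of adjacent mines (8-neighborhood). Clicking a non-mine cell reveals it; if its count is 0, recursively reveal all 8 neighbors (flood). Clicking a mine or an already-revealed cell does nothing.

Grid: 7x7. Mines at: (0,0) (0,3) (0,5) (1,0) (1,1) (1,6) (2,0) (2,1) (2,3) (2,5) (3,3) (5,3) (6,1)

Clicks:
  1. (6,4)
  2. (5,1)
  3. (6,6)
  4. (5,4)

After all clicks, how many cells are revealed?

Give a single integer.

Answer: 13

Derivation:
Click 1 (6,4) count=1: revealed 1 new [(6,4)] -> total=1
Click 2 (5,1) count=1: revealed 1 new [(5,1)] -> total=2
Click 3 (6,6) count=0: revealed 11 new [(3,4) (3,5) (3,6) (4,4) (4,5) (4,6) (5,4) (5,5) (5,6) (6,5) (6,6)] -> total=13
Click 4 (5,4) count=1: revealed 0 new [(none)] -> total=13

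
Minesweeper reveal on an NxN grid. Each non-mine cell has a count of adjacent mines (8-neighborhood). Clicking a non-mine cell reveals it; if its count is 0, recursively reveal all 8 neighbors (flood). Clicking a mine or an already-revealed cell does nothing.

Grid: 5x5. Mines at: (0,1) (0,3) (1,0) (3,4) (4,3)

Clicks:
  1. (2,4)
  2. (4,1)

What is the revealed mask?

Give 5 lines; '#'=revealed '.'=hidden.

Click 1 (2,4) count=1: revealed 1 new [(2,4)] -> total=1
Click 2 (4,1) count=0: revealed 14 new [(1,1) (1,2) (1,3) (2,0) (2,1) (2,2) (2,3) (3,0) (3,1) (3,2) (3,3) (4,0) (4,1) (4,2)] -> total=15

Answer: .....
.###.
#####
####.
###..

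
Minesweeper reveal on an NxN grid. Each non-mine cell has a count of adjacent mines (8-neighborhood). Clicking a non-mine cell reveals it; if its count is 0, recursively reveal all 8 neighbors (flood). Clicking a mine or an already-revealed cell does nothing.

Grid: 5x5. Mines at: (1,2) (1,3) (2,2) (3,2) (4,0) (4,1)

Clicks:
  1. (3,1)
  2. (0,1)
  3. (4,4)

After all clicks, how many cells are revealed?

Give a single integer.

Click 1 (3,1) count=4: revealed 1 new [(3,1)] -> total=1
Click 2 (0,1) count=1: revealed 1 new [(0,1)] -> total=2
Click 3 (4,4) count=0: revealed 6 new [(2,3) (2,4) (3,3) (3,4) (4,3) (4,4)] -> total=8

Answer: 8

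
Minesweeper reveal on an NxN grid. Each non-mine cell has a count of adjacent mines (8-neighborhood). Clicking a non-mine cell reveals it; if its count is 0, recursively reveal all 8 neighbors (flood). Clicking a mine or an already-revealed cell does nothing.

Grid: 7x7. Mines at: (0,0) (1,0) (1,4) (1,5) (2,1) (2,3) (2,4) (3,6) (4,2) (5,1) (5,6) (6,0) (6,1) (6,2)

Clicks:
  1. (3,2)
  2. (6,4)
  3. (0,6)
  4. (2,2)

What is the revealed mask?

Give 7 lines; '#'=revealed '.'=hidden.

Click 1 (3,2) count=3: revealed 1 new [(3,2)] -> total=1
Click 2 (6,4) count=0: revealed 12 new [(3,3) (3,4) (3,5) (4,3) (4,4) (4,5) (5,3) (5,4) (5,5) (6,3) (6,4) (6,5)] -> total=13
Click 3 (0,6) count=1: revealed 1 new [(0,6)] -> total=14
Click 4 (2,2) count=2: revealed 1 new [(2,2)] -> total=15

Answer: ......#
.......
..#....
..####.
...###.
...###.
...###.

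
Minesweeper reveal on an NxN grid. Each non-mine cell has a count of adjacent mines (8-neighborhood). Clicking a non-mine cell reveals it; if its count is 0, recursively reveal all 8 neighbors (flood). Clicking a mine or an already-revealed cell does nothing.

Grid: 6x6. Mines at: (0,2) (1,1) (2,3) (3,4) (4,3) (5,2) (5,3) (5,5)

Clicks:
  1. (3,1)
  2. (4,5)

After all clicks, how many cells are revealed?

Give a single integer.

Click 1 (3,1) count=0: revealed 11 new [(2,0) (2,1) (2,2) (3,0) (3,1) (3,2) (4,0) (4,1) (4,2) (5,0) (5,1)] -> total=11
Click 2 (4,5) count=2: revealed 1 new [(4,5)] -> total=12

Answer: 12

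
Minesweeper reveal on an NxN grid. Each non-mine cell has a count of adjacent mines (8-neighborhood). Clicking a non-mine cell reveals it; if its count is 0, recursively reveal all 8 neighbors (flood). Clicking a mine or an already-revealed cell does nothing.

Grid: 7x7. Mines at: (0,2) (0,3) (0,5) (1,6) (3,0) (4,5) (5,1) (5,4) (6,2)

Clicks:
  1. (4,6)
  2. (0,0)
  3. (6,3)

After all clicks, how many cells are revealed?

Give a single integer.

Click 1 (4,6) count=1: revealed 1 new [(4,6)] -> total=1
Click 2 (0,0) count=0: revealed 6 new [(0,0) (0,1) (1,0) (1,1) (2,0) (2,1)] -> total=7
Click 3 (6,3) count=2: revealed 1 new [(6,3)] -> total=8

Answer: 8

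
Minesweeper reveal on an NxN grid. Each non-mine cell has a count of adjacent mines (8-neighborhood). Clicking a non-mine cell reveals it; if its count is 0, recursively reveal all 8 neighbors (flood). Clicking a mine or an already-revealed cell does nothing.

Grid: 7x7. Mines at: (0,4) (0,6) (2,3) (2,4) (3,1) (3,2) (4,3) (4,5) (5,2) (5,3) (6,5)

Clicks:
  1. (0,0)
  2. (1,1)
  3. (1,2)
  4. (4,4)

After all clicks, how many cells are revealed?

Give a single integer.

Click 1 (0,0) count=0: revealed 11 new [(0,0) (0,1) (0,2) (0,3) (1,0) (1,1) (1,2) (1,3) (2,0) (2,1) (2,2)] -> total=11
Click 2 (1,1) count=0: revealed 0 new [(none)] -> total=11
Click 3 (1,2) count=1: revealed 0 new [(none)] -> total=11
Click 4 (4,4) count=3: revealed 1 new [(4,4)] -> total=12

Answer: 12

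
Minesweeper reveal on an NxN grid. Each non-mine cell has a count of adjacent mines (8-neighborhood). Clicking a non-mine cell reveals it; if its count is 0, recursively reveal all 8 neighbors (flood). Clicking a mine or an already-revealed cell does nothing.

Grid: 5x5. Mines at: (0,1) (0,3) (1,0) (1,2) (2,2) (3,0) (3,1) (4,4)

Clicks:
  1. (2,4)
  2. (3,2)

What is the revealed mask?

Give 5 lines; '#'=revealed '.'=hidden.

Answer: .....
...##
...##
..###
.....

Derivation:
Click 1 (2,4) count=0: revealed 6 new [(1,3) (1,4) (2,3) (2,4) (3,3) (3,4)] -> total=6
Click 2 (3,2) count=2: revealed 1 new [(3,2)] -> total=7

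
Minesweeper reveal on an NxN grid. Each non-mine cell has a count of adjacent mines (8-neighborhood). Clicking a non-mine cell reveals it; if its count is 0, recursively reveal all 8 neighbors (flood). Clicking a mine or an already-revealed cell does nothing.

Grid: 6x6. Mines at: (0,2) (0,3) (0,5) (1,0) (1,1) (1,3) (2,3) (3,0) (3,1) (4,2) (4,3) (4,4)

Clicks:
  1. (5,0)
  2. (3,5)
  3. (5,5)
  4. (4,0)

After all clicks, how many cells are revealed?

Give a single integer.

Answer: 6

Derivation:
Click 1 (5,0) count=0: revealed 4 new [(4,0) (4,1) (5,0) (5,1)] -> total=4
Click 2 (3,5) count=1: revealed 1 new [(3,5)] -> total=5
Click 3 (5,5) count=1: revealed 1 new [(5,5)] -> total=6
Click 4 (4,0) count=2: revealed 0 new [(none)] -> total=6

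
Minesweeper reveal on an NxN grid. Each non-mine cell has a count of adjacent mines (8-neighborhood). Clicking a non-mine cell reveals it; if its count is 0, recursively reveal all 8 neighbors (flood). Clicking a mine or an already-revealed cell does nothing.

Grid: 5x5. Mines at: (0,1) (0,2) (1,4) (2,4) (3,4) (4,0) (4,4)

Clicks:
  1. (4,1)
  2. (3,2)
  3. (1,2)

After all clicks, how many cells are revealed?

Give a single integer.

Answer: 15

Derivation:
Click 1 (4,1) count=1: revealed 1 new [(4,1)] -> total=1
Click 2 (3,2) count=0: revealed 14 new [(1,0) (1,1) (1,2) (1,3) (2,0) (2,1) (2,2) (2,3) (3,0) (3,1) (3,2) (3,3) (4,2) (4,3)] -> total=15
Click 3 (1,2) count=2: revealed 0 new [(none)] -> total=15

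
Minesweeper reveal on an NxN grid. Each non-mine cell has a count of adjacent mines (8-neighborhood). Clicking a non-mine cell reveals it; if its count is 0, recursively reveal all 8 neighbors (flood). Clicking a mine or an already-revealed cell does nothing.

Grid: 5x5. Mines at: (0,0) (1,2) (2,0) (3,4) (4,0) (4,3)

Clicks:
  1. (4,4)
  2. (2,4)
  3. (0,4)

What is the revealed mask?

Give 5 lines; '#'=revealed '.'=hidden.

Click 1 (4,4) count=2: revealed 1 new [(4,4)] -> total=1
Click 2 (2,4) count=1: revealed 1 new [(2,4)] -> total=2
Click 3 (0,4) count=0: revealed 5 new [(0,3) (0,4) (1,3) (1,4) (2,3)] -> total=7

Answer: ...##
...##
...##
.....
....#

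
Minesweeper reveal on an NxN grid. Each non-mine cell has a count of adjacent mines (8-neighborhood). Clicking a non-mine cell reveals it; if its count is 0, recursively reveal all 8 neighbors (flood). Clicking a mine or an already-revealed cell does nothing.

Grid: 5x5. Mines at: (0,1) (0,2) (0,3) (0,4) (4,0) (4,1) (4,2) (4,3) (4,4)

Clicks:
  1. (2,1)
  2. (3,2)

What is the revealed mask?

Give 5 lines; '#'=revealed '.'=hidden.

Answer: .....
#####
#####
#####
.....

Derivation:
Click 1 (2,1) count=0: revealed 15 new [(1,0) (1,1) (1,2) (1,3) (1,4) (2,0) (2,1) (2,2) (2,3) (2,4) (3,0) (3,1) (3,2) (3,3) (3,4)] -> total=15
Click 2 (3,2) count=3: revealed 0 new [(none)] -> total=15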